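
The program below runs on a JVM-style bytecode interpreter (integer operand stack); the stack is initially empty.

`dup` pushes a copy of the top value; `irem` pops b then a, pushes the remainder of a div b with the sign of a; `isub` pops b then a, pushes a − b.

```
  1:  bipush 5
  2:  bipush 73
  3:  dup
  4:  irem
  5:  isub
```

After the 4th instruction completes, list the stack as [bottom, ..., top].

bipush 5  -> 5
bipush 73 -> 5 73
dup       -> 5 73 73
irem      -> 5 0

[5, 0]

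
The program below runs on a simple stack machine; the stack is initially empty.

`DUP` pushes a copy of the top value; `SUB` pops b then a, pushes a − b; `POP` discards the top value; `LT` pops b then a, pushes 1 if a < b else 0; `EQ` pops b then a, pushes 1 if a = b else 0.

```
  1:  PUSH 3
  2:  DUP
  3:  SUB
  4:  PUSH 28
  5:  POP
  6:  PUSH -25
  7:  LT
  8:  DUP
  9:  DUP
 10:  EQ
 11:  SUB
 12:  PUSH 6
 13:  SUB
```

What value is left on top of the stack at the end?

PUSH 3   -> [3]
DUP      -> [3, 3]
SUB      -> [0]
PUSH 28  -> [0, 28]
POP      -> [0]
PUSH -25 -> [0, -25]
LT       -> [0]
DUP      -> [0, 0]
DUP      -> [0, 0, 0]
EQ       -> [0, 1]
SUB      -> [-1]
PUSH 6   -> [-1, 6]
SUB      -> [-7]

-7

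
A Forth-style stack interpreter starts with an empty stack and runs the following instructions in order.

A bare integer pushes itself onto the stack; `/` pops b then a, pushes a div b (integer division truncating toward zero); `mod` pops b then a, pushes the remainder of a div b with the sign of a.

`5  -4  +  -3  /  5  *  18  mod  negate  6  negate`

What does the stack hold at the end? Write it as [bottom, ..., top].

[0, -6]

5      : 5
-4     : 5 -4
+      : 1
-3     : 1 -3
/      : 0
5      : 0 5
*      : 0
18     : 0 18
mod    : 0
negate : 0
6      : 0 6
negate : 0 -6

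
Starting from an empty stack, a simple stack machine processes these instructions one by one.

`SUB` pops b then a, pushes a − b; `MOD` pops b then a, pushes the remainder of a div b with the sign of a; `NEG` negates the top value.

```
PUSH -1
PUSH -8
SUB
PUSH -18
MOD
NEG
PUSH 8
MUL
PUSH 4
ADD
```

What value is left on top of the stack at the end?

PUSH -1  : [-1]
PUSH -8  : [-1, -8]
SUB      : [7]
PUSH -18 : [7, -18]
MOD      : [7]
NEG      : [-7]
PUSH 8   : [-7, 8]
MUL      : [-56]
PUSH 4   : [-56, 4]
ADD      : [-52]

-52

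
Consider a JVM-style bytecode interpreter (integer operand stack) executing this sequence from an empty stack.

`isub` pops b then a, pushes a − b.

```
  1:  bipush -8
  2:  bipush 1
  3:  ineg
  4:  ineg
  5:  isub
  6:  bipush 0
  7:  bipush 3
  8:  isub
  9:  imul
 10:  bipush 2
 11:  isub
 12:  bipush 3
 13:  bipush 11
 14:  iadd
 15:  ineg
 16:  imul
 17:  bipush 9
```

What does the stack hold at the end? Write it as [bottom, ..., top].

bipush -8  [-8]
bipush 1   [-8, 1]
ineg       [-8, -1]
ineg       [-8, 1]
isub       [-9]
bipush 0   [-9, 0]
bipush 3   [-9, 0, 3]
isub       [-9, -3]
imul       [27]
bipush 2   [27, 2]
isub       [25]
bipush 3   [25, 3]
bipush 11  [25, 3, 11]
iadd       [25, 14]
ineg       [25, -14]
imul       [-350]
bipush 9   [-350, 9]

[-350, 9]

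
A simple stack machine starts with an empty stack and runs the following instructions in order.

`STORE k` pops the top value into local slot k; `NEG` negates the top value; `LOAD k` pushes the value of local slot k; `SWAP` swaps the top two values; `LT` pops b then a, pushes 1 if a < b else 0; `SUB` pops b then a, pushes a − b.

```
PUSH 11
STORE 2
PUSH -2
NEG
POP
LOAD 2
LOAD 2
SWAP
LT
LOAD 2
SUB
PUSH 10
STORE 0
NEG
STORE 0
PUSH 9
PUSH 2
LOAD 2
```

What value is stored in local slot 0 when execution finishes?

PUSH 11  11
STORE 2  (empty)
PUSH -2  -2
NEG      2
POP      (empty)
LOAD 2   11
LOAD 2   11 11
SWAP     11 11
LT       0
LOAD 2   0 11
SUB      -11
PUSH 10  -11 10
STORE 0  -11
NEG      11
STORE 0  (empty)
PUSH 9   9
PUSH 2   9 2
LOAD 2   9 2 11

11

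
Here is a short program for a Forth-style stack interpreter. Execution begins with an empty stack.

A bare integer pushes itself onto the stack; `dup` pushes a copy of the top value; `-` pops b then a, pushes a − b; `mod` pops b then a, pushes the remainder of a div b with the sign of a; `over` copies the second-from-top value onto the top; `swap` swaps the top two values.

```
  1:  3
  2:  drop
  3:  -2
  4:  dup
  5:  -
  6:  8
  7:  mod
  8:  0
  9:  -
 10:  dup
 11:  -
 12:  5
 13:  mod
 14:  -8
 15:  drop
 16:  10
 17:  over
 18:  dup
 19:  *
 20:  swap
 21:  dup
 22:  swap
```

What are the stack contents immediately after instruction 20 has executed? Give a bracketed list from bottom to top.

3     3
drop  (empty)
-2    -2
dup   -2 -2
-     0
8     0 8
mod   0
0     0 0
-     0
dup   0 0
-     0
5     0 5
mod   0
-8    0 -8
drop  0
10    0 10
over  0 10 0
dup   0 10 0 0
*     0 10 0
swap  0 0 10

[0, 0, 10]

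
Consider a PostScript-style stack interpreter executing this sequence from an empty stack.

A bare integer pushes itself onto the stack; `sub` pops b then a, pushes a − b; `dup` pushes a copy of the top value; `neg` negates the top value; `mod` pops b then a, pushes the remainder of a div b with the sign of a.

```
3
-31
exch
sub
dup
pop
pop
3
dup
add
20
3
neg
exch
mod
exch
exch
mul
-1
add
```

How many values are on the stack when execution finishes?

1

3     3
-31   3 -31
exch  -31 3
sub   -34
dup   -34 -34
pop   -34
pop   (empty)
3     3
dup   3 3
add   6
20    6 20
3     6 20 3
neg   6 20 -3
exch  6 -3 20
mod   6 -3
exch  -3 6
exch  6 -3
mul   -18
-1    -18 -1
add   -19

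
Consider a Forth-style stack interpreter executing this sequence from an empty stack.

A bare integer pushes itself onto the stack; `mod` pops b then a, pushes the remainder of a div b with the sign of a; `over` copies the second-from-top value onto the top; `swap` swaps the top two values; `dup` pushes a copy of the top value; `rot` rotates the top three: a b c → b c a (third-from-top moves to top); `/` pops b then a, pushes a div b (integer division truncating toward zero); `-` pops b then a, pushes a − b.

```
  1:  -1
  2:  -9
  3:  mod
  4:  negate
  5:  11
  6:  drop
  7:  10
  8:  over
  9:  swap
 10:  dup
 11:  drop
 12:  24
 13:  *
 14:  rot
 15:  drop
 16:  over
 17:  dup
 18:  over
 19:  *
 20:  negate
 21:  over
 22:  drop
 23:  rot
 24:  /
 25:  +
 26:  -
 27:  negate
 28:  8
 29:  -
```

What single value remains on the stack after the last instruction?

-8

-1     -> -1
-9     -> -1 -9
mod    -> -1
negate -> 1
11     -> 1 11
drop   -> 1
10     -> 1 10
over   -> 1 10 1
swap   -> 1 1 10
dup    -> 1 1 10 10
drop   -> 1 1 10
24     -> 1 1 10 24
*      -> 1 1 240
rot    -> 1 240 1
drop   -> 1 240
over   -> 1 240 1
dup    -> 1 240 1 1
over   -> 1 240 1 1 1
*      -> 1 240 1 1
negate -> 1 240 1 -1
over   -> 1 240 1 -1 1
drop   -> 1 240 1 -1
rot    -> 1 1 -1 240
/      -> 1 1 0
+      -> 1 1
-      -> 0
negate -> 0
8      -> 0 8
-      -> -8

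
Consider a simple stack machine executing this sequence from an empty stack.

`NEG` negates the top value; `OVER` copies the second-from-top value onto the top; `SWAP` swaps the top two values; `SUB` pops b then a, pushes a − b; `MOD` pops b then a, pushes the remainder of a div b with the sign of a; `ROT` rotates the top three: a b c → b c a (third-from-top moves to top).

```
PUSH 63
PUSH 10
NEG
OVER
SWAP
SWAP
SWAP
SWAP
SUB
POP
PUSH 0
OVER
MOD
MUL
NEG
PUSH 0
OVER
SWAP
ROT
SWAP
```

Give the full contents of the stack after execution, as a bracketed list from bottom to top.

PUSH 63 -> 63
PUSH 10 -> 63 10
NEG     -> 63 -10
OVER    -> 63 -10 63
SWAP    -> 63 63 -10
SWAP    -> 63 -10 63
SWAP    -> 63 63 -10
SWAP    -> 63 -10 63
SUB     -> 63 -73
POP     -> 63
PUSH 0  -> 63 0
OVER    -> 63 0 63
MOD     -> 63 0
MUL     -> 0
NEG     -> 0
PUSH 0  -> 0 0
OVER    -> 0 0 0
SWAP    -> 0 0 0
ROT     -> 0 0 0
SWAP    -> 0 0 0

[0, 0, 0]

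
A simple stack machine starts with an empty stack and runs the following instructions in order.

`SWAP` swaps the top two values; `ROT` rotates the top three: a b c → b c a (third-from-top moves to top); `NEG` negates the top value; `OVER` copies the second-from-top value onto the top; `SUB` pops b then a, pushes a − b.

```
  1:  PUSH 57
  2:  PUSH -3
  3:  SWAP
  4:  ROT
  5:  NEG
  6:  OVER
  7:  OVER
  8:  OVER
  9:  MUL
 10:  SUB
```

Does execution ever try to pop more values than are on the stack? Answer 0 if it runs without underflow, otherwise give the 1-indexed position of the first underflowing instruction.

4

PUSH 57 → [57]
PUSH -3 → [57, -3]
SWAP    → [-3, 57]
ROT  — needs 3 operands, stack has 2 → underflow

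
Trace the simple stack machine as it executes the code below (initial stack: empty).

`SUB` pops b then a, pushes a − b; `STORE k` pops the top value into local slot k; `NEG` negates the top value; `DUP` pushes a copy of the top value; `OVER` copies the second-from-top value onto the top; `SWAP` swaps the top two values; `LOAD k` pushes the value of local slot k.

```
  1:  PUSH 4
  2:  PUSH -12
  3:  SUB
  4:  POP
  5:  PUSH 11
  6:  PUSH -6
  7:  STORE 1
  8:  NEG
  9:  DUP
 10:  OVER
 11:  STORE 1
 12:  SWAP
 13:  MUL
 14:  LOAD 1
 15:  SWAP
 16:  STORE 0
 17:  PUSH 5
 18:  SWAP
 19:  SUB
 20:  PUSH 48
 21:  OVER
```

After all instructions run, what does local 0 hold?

PUSH 4    [4]
PUSH -12  [4, -12]
SUB       [16]
POP       []
PUSH 11   [11]
PUSH -6   [11, -6]
STORE 1   [11]
NEG       [-11]
DUP       [-11, -11]
OVER      [-11, -11, -11]
STORE 1   [-11, -11]
SWAP      [-11, -11]
MUL       [121]
LOAD 1    [121, -11]
SWAP      [-11, 121]
STORE 0   [-11]
PUSH 5    [-11, 5]
SWAP      [5, -11]
SUB       [16]
PUSH 48   [16, 48]
OVER      [16, 48, 16]

121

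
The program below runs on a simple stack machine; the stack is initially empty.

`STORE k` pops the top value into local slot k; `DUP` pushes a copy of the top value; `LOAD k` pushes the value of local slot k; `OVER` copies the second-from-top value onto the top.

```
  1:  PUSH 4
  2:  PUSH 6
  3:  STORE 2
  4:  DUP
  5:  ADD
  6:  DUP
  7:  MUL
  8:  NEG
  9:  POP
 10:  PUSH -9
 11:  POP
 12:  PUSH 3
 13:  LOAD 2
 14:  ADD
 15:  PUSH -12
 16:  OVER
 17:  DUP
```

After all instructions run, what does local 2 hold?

6

PUSH 4   -> [4]
PUSH 6   -> [4, 6]
STORE 2  -> [4]
DUP      -> [4, 4]
ADD      -> [8]
DUP      -> [8, 8]
MUL      -> [64]
NEG      -> [-64]
POP      -> []
PUSH -9  -> [-9]
POP      -> []
PUSH 3   -> [3]
LOAD 2   -> [3, 6]
ADD      -> [9]
PUSH -12 -> [9, -12]
OVER     -> [9, -12, 9]
DUP      -> [9, -12, 9, 9]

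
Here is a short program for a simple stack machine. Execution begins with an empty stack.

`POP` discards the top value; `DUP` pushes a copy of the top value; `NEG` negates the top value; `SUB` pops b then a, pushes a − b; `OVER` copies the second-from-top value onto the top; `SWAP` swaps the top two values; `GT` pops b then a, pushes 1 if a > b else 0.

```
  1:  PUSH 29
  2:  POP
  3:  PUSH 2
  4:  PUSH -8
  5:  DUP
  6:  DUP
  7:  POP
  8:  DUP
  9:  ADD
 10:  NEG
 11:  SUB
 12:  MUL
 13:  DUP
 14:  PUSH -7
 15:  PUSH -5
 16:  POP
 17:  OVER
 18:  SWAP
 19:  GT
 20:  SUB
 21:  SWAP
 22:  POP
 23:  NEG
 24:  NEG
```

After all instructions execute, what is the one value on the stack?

-48

PUSH 29 → [29]
POP     → []
PUSH 2  → [2]
PUSH -8 → [2, -8]
DUP     → [2, -8, -8]
DUP     → [2, -8, -8, -8]
POP     → [2, -8, -8]
DUP     → [2, -8, -8, -8]
ADD     → [2, -8, -16]
NEG     → [2, -8, 16]
SUB     → [2, -24]
MUL     → [-48]
DUP     → [-48, -48]
PUSH -7 → [-48, -48, -7]
PUSH -5 → [-48, -48, -7, -5]
POP     → [-48, -48, -7]
OVER    → [-48, -48, -7, -48]
SWAP    → [-48, -48, -48, -7]
GT      → [-48, -48, 0]
SUB     → [-48, -48]
SWAP    → [-48, -48]
POP     → [-48]
NEG     → [48]
NEG     → [-48]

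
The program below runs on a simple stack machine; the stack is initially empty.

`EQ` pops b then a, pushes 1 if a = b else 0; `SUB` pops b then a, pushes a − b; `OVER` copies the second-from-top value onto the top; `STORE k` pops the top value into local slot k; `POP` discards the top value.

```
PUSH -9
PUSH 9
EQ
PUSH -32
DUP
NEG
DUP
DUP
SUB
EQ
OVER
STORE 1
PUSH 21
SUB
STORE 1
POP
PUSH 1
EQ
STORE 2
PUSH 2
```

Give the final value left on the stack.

PUSH -9  -> -9
PUSH 9   -> -9 9
EQ       -> 0
PUSH -32 -> 0 -32
DUP      -> 0 -32 -32
NEG      -> 0 -32 32
DUP      -> 0 -32 32 32
DUP      -> 0 -32 32 32 32
SUB      -> 0 -32 32 0
EQ       -> 0 -32 0
OVER     -> 0 -32 0 -32
STORE 1  -> 0 -32 0
PUSH 21  -> 0 -32 0 21
SUB      -> 0 -32 -21
STORE 1  -> 0 -32
POP      -> 0
PUSH 1   -> 0 1
EQ       -> 0
STORE 2  -> (empty)
PUSH 2   -> 2

2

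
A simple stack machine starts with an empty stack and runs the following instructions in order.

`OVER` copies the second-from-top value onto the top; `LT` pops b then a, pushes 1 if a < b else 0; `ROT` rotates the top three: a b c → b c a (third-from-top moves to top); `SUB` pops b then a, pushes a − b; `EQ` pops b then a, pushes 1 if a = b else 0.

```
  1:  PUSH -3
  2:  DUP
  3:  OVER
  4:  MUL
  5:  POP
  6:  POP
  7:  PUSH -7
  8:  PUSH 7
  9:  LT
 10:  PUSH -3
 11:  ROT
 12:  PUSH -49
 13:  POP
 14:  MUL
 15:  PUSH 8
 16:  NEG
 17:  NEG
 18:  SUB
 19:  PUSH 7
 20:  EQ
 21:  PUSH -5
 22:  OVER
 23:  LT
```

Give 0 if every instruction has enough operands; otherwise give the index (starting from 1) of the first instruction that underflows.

PUSH -3 : [-3]
DUP     : [-3, -3]
OVER    : [-3, -3, -3]
MUL     : [-3, 9]
POP     : [-3]
POP     : []
PUSH -7 : [-7]
PUSH 7  : [-7, 7]
LT      : [1]
PUSH -3 : [1, -3]
ROT  — needs 3 operands, stack has 2 → underflow

11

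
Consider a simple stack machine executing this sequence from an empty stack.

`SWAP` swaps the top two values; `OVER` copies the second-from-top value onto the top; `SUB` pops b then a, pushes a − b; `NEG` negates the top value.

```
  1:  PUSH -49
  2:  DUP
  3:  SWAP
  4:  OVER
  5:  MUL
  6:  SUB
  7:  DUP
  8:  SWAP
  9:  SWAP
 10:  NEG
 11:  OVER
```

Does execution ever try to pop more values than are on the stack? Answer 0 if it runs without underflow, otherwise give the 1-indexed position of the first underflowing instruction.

0

PUSH -49 : -49
DUP      : -49 -49
SWAP     : -49 -49
OVER     : -49 -49 -49
MUL      : -49 2401
SUB      : -2450
DUP      : -2450 -2450
SWAP     : -2450 -2450
SWAP     : -2450 -2450
NEG      : -2450 2450
OVER     : -2450 2450 -2450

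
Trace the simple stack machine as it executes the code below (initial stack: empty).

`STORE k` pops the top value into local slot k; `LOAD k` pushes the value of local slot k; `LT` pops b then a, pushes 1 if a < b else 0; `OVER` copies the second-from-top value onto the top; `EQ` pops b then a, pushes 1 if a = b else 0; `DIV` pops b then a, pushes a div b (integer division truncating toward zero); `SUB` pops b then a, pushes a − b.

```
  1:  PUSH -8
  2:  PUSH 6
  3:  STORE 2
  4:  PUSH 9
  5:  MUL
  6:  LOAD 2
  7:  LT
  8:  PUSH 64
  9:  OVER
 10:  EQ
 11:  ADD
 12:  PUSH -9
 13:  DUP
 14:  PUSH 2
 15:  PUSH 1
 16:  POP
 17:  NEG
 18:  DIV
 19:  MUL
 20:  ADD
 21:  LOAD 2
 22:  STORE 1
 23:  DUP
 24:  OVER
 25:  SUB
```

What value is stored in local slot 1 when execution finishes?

6

PUSH -8 : -8
PUSH 6  : -8 6
STORE 2 : -8
PUSH 9  : -8 9
MUL     : -72
LOAD 2  : -72 6
LT      : 1
PUSH 64 : 1 64
OVER    : 1 64 1
EQ      : 1 0
ADD     : 1
PUSH -9 : 1 -9
DUP     : 1 -9 -9
PUSH 2  : 1 -9 -9 2
PUSH 1  : 1 -9 -9 2 1
POP     : 1 -9 -9 2
NEG     : 1 -9 -9 -2
DIV     : 1 -9 4
MUL     : 1 -36
ADD     : -35
LOAD 2  : -35 6
STORE 1 : -35
DUP     : -35 -35
OVER    : -35 -35 -35
SUB     : -35 0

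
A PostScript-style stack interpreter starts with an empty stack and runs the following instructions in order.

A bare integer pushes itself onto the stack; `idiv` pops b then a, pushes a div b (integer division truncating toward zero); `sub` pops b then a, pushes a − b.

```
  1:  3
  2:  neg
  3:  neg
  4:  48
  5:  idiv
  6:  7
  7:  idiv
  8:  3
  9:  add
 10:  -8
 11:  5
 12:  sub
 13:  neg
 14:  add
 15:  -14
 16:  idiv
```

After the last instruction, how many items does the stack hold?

3    : [3]
neg  : [-3]
neg  : [3]
48   : [3, 48]
idiv : [0]
7    : [0, 7]
idiv : [0]
3    : [0, 3]
add  : [3]
-8   : [3, -8]
5    : [3, -8, 5]
sub  : [3, -13]
neg  : [3, 13]
add  : [16]
-14  : [16, -14]
idiv : [-1]

1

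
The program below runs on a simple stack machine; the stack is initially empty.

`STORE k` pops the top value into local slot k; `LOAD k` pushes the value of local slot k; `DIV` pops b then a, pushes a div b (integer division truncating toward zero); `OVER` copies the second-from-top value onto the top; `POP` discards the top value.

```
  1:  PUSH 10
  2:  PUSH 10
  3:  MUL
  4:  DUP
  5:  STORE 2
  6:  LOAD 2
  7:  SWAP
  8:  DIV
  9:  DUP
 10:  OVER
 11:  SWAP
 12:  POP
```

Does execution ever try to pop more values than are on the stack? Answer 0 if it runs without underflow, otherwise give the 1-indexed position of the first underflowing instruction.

PUSH 10  10
PUSH 10  10 10
MUL      100
DUP      100 100
STORE 2  100
LOAD 2   100 100
SWAP     100 100
DIV      1
DUP      1 1
OVER     1 1 1
SWAP     1 1 1
POP      1 1

0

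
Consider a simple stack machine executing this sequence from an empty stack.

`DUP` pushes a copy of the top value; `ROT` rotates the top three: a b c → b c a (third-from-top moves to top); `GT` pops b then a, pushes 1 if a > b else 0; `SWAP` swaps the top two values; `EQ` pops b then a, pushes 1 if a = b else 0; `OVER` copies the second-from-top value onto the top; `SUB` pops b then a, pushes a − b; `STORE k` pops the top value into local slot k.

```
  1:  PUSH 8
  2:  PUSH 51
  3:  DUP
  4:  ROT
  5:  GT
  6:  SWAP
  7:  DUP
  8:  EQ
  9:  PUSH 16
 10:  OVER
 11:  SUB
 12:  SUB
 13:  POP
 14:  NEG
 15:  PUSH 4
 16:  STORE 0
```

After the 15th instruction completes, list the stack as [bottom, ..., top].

[-1, 4]

PUSH 8  : 8
PUSH 51 : 8 51
DUP     : 8 51 51
ROT     : 51 51 8
GT      : 51 1
SWAP    : 1 51
DUP     : 1 51 51
EQ      : 1 1
PUSH 16 : 1 1 16
OVER    : 1 1 16 1
SUB     : 1 1 15
SUB     : 1 -14
POP     : 1
NEG     : -1
PUSH 4  : -1 4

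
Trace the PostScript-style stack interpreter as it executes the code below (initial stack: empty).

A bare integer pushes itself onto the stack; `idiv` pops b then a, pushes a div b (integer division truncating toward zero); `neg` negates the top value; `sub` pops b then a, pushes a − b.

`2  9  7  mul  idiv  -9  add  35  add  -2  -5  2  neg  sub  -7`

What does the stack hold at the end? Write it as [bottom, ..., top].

2    -> [2]
9    -> [2, 9]
7    -> [2, 9, 7]
mul  -> [2, 63]
idiv -> [0]
-9   -> [0, -9]
add  -> [-9]
35   -> [-9, 35]
add  -> [26]
-2   -> [26, -2]
-5   -> [26, -2, -5]
2    -> [26, -2, -5, 2]
neg  -> [26, -2, -5, -2]
sub  -> [26, -2, -3]
-7   -> [26, -2, -3, -7]

[26, -2, -3, -7]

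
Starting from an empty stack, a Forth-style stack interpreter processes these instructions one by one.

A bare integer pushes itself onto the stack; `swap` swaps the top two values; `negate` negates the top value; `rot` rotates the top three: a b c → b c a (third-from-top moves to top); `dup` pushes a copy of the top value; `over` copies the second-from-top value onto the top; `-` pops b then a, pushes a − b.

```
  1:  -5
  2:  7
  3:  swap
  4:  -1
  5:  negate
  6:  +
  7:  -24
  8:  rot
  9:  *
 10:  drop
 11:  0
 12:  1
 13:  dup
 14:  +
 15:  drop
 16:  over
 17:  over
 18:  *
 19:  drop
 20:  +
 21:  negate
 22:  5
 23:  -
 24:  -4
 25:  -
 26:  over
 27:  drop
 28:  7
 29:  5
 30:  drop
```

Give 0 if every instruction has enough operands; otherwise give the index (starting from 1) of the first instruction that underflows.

-5     → [-5]
7      → [-5, 7]
swap   → [7, -5]
-1     → [7, -5, -1]
negate → [7, -5, 1]
+      → [7, -4]
-24    → [7, -4, -24]
rot    → [-4, -24, 7]
*      → [-4, -168]
drop   → [-4]
0      → [-4, 0]
1      → [-4, 0, 1]
dup    → [-4, 0, 1, 1]
+      → [-4, 0, 2]
drop   → [-4, 0]
over   → [-4, 0, -4]
over   → [-4, 0, -4, 0]
*      → [-4, 0, 0]
drop   → [-4, 0]
+      → [-4]
negate → [4]
5      → [4, 5]
-      → [-1]
-4     → [-1, -4]
-      → [3]
over  — needs 2 operands, stack has 1 → underflow

26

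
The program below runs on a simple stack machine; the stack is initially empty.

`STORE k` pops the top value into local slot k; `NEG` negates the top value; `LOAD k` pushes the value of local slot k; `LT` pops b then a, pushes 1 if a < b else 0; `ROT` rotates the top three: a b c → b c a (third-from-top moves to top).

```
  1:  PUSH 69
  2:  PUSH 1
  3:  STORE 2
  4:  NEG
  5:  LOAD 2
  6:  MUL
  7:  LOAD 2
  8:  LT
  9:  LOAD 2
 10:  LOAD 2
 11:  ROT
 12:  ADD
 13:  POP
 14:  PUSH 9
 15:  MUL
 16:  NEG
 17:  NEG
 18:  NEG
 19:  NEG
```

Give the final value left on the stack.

9

PUSH 69 → [69]
PUSH 1  → [69, 1]
STORE 2 → [69]
NEG     → [-69]
LOAD 2  → [-69, 1]
MUL     → [-69]
LOAD 2  → [-69, 1]
LT      → [1]
LOAD 2  → [1, 1]
LOAD 2  → [1, 1, 1]
ROT     → [1, 1, 1]
ADD     → [1, 2]
POP     → [1]
PUSH 9  → [1, 9]
MUL     → [9]
NEG     → [-9]
NEG     → [9]
NEG     → [-9]
NEG     → [9]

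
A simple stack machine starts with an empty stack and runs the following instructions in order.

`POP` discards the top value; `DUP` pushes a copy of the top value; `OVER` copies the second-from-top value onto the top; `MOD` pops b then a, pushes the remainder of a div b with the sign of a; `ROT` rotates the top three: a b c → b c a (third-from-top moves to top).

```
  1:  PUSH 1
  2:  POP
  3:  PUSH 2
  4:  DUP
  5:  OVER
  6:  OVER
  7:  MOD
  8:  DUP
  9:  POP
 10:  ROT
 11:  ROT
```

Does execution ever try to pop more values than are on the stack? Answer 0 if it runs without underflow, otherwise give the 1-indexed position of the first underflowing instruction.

PUSH 1 : 1
POP    : (empty)
PUSH 2 : 2
DUP    : 2 2
OVER   : 2 2 2
OVER   : 2 2 2 2
MOD    : 2 2 0
DUP    : 2 2 0 0
POP    : 2 2 0
ROT    : 2 0 2
ROT    : 0 2 2

0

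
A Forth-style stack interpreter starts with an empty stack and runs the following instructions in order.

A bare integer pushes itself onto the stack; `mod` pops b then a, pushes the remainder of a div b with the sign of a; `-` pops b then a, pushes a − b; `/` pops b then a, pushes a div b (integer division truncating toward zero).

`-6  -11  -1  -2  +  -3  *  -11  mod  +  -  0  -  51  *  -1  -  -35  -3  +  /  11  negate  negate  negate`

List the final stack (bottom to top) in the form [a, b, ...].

-6      -6
-11     -6 -11
-1      -6 -11 -1
-2      -6 -11 -1 -2
+       -6 -11 -3
-3      -6 -11 -3 -3
*       -6 -11 9
-11     -6 -11 9 -11
mod     -6 -11 9
+       -6 -2
-       -4
0       -4 0
-       -4
51      -4 51
*       -204
-1      -204 -1
-       -203
-35     -203 -35
-3      -203 -35 -3
+       -203 -38
/       5
11      5 11
negate  5 -11
negate  5 11
negate  5 -11

[5, -11]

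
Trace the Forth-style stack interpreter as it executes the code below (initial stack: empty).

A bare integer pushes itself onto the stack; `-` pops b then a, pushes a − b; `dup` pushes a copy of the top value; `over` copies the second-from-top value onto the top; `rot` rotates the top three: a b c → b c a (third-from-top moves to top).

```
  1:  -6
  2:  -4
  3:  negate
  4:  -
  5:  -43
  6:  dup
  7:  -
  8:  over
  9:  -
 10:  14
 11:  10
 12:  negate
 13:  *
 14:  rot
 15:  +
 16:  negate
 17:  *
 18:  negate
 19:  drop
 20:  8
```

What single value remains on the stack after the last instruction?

-6     → -6
-4     → -6 -4
negate → -6 4
-      → -10
-43    → -10 -43
dup    → -10 -43 -43
-      → -10 0
over   → -10 0 -10
-      → -10 10
14     → -10 10 14
10     → -10 10 14 10
negate → -10 10 14 -10
*      → -10 10 -140
rot    → 10 -140 -10
+      → 10 -150
negate → 10 150
*      → 1500
negate → -1500
drop   → (empty)
8      → 8

8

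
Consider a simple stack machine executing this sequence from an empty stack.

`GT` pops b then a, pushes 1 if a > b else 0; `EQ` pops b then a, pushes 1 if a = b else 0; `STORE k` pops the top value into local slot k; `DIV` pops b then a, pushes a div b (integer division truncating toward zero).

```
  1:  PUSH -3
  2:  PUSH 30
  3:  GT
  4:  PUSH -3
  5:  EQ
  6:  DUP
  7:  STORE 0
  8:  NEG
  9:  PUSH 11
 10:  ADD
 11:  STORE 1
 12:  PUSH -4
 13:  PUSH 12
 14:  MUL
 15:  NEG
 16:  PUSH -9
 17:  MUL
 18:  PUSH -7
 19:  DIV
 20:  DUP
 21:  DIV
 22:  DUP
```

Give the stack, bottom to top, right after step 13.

PUSH -3 -> -3
PUSH 30 -> -3 30
GT      -> 0
PUSH -3 -> 0 -3
EQ      -> 0
DUP     -> 0 0
STORE 0 -> 0
NEG     -> 0
PUSH 11 -> 0 11
ADD     -> 11
STORE 1 -> (empty)
PUSH -4 -> -4
PUSH 12 -> -4 12

[-4, 12]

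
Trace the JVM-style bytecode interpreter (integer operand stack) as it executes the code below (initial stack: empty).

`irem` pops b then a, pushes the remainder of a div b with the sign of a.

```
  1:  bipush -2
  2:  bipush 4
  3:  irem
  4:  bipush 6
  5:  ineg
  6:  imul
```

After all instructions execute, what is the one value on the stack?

bipush -2 → -2
bipush 4  → -2 4
irem      → -2
bipush 6  → -2 6
ineg      → -2 -6
imul      → 12

12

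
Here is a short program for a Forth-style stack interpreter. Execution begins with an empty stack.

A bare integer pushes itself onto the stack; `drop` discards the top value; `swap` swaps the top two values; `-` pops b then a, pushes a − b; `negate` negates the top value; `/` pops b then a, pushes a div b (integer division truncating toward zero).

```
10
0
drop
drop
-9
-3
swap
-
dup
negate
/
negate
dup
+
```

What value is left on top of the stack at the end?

2

10     -> [10]
0      -> [10, 0]
drop   -> [10]
drop   -> []
-9     -> [-9]
-3     -> [-9, -3]
swap   -> [-3, -9]
-      -> [6]
dup    -> [6, 6]
negate -> [6, -6]
/      -> [-1]
negate -> [1]
dup    -> [1, 1]
+      -> [2]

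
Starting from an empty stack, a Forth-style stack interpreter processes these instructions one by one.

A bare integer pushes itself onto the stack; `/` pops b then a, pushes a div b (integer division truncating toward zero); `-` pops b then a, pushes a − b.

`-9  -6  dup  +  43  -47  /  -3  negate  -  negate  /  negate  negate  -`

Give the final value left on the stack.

-5

-9     : -9
-6     : -9 -6
dup    : -9 -6 -6
+      : -9 -12
43     : -9 -12 43
-47    : -9 -12 43 -47
/      : -9 -12 0
-3     : -9 -12 0 -3
negate : -9 -12 0 3
-      : -9 -12 -3
negate : -9 -12 3
/      : -9 -4
negate : -9 4
negate : -9 -4
-      : -5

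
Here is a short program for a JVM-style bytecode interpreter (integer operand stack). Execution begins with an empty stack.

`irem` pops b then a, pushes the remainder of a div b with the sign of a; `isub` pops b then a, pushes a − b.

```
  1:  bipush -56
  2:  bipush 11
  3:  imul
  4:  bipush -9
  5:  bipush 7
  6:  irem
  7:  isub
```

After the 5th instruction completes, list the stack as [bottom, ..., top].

[-616, -9, 7]

bipush -56  -56
bipush 11   -56 11
imul        -616
bipush -9   -616 -9
bipush 7    -616 -9 7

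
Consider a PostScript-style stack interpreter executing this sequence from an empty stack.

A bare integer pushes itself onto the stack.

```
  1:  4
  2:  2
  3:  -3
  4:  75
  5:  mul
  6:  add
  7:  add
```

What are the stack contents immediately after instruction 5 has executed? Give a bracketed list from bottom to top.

4   : 4
2   : 4 2
-3  : 4 2 -3
75  : 4 2 -3 75
mul : 4 2 -225

[4, 2, -225]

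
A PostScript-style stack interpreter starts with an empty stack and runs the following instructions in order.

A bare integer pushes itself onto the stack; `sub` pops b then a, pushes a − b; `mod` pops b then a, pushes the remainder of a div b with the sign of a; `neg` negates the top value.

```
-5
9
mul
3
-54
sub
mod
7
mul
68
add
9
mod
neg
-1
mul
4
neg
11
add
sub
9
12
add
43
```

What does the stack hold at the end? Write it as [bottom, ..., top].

-5  -> [-5]
9   -> [-5, 9]
mul -> [-45]
3   -> [-45, 3]
-54 -> [-45, 3, -54]
sub -> [-45, 57]
mod -> [-45]
7   -> [-45, 7]
mul -> [-315]
68  -> [-315, 68]
add -> [-247]
9   -> [-247, 9]
mod -> [-4]
neg -> [4]
-1  -> [4, -1]
mul -> [-4]
4   -> [-4, 4]
neg -> [-4, -4]
11  -> [-4, -4, 11]
add -> [-4, 7]
sub -> [-11]
9   -> [-11, 9]
12  -> [-11, 9, 12]
add -> [-11, 21]
43  -> [-11, 21, 43]

[-11, 21, 43]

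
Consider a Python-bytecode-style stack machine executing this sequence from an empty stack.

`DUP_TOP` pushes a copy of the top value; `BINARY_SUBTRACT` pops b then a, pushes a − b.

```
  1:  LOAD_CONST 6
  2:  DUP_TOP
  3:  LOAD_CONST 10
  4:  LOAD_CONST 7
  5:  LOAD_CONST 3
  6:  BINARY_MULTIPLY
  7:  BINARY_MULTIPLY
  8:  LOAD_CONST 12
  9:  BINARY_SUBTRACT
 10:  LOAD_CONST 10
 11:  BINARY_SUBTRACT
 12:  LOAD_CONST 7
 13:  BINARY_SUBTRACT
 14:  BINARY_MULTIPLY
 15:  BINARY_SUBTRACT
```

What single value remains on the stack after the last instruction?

-1080

LOAD_CONST 6    → 6
DUP_TOP         → 6 6
LOAD_CONST 10   → 6 6 10
LOAD_CONST 7    → 6 6 10 7
LOAD_CONST 3    → 6 6 10 7 3
BINARY_MULTIPLY → 6 6 10 21
BINARY_MULTIPLY → 6 6 210
LOAD_CONST 12   → 6 6 210 12
BINARY_SUBTRACT → 6 6 198
LOAD_CONST 10   → 6 6 198 10
BINARY_SUBTRACT → 6 6 188
LOAD_CONST 7    → 6 6 188 7
BINARY_SUBTRACT → 6 6 181
BINARY_MULTIPLY → 6 1086
BINARY_SUBTRACT → -1080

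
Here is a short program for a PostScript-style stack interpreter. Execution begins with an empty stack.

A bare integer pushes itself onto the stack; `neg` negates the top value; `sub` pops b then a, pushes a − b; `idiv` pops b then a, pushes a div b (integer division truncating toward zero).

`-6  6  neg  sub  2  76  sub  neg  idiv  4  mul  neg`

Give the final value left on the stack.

-6   : [-6]
6    : [-6, 6]
neg  : [-6, -6]
sub  : [0]
2    : [0, 2]
76   : [0, 2, 76]
sub  : [0, -74]
neg  : [0, 74]
idiv : [0]
4    : [0, 4]
mul  : [0]
neg  : [0]

0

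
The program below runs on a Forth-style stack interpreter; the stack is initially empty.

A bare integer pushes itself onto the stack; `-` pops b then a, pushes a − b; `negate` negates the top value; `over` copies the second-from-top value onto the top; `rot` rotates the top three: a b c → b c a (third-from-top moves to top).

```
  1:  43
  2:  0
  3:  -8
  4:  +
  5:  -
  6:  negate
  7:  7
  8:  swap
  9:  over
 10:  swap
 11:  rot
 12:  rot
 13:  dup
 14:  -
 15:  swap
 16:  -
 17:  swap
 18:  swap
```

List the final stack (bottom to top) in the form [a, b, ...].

43     : [43]
0      : [43, 0]
-8     : [43, 0, -8]
+      : [43, -8]
-      : [51]
negate : [-51]
7      : [-51, 7]
swap   : [7, -51]
over   : [7, -51, 7]
swap   : [7, 7, -51]
rot    : [7, -51, 7]
rot    : [-51, 7, 7]
dup    : [-51, 7, 7, 7]
-      : [-51, 7, 0]
swap   : [-51, 0, 7]
-      : [-51, -7]
swap   : [-7, -51]
swap   : [-51, -7]

[-51, -7]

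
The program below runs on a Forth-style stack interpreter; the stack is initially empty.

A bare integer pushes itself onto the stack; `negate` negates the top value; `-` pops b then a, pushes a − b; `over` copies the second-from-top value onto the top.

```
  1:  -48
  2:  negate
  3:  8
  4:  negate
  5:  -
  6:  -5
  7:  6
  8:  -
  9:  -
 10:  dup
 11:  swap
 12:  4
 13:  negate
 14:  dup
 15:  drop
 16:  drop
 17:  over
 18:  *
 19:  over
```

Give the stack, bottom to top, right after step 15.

[67, 67, -4]

-48    : [-48]
negate : [48]
8      : [48, 8]
negate : [48, -8]
-      : [56]
-5     : [56, -5]
6      : [56, -5, 6]
-      : [56, -11]
-      : [67]
dup    : [67, 67]
swap   : [67, 67]
4      : [67, 67, 4]
negate : [67, 67, -4]
dup    : [67, 67, -4, -4]
drop   : [67, 67, -4]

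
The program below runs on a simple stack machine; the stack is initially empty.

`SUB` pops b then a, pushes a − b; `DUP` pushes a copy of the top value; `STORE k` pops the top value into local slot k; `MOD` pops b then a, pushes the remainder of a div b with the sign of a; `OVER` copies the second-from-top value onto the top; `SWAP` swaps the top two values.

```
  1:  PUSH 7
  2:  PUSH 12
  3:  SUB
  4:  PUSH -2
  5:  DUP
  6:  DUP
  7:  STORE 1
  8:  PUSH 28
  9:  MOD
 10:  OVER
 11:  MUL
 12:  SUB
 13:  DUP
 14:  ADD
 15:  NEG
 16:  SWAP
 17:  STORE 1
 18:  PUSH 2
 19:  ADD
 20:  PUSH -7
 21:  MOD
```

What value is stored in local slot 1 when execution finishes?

-5

PUSH 7  : [7]
PUSH 12 : [7, 12]
SUB     : [-5]
PUSH -2 : [-5, -2]
DUP     : [-5, -2, -2]
DUP     : [-5, -2, -2, -2]
STORE 1 : [-5, -2, -2]
PUSH 28 : [-5, -2, -2, 28]
MOD     : [-5, -2, -2]
OVER    : [-5, -2, -2, -2]
MUL     : [-5, -2, 4]
SUB     : [-5, -6]
DUP     : [-5, -6, -6]
ADD     : [-5, -12]
NEG     : [-5, 12]
SWAP    : [12, -5]
STORE 1 : [12]
PUSH 2  : [12, 2]
ADD     : [14]
PUSH -7 : [14, -7]
MOD     : [0]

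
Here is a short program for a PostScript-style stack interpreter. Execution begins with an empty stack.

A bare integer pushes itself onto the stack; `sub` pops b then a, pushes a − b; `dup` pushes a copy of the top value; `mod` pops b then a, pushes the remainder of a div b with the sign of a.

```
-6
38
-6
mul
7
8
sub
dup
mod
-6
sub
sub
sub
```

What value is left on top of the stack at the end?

228

-6   -6
38   -6 38
-6   -6 38 -6
mul  -6 -228
7    -6 -228 7
8    -6 -228 7 8
sub  -6 -228 -1
dup  -6 -228 -1 -1
mod  -6 -228 0
-6   -6 -228 0 -6
sub  -6 -228 6
sub  -6 -234
sub  228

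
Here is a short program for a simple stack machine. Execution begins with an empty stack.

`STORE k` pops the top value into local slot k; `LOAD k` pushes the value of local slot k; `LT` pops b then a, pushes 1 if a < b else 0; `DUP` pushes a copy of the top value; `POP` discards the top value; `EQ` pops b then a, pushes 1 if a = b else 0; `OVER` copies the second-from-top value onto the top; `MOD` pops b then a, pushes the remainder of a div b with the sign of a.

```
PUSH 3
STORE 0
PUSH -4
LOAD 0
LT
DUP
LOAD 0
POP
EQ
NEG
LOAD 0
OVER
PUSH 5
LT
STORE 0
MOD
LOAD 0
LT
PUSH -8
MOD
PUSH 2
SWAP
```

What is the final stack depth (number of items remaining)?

PUSH 3   3
STORE 0  (empty)
PUSH -4  -4
LOAD 0   -4 3
LT       1
DUP      1 1
LOAD 0   1 1 3
POP      1 1
EQ       1
NEG      -1
LOAD 0   -1 3
OVER     -1 3 -1
PUSH 5   -1 3 -1 5
LT       -1 3 1
STORE 0  -1 3
MOD      -1
LOAD 0   -1 1
LT       1
PUSH -8  1 -8
MOD      1
PUSH 2   1 2
SWAP     2 1

2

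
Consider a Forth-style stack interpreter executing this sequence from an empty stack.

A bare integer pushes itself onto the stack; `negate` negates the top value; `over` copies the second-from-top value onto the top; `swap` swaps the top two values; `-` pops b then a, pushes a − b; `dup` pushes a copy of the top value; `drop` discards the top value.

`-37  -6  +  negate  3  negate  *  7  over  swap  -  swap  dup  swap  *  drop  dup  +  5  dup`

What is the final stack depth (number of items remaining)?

-37    : -37
-6     : -37 -6
+      : -43
negate : 43
3      : 43 3
negate : 43 -3
*      : -129
7      : -129 7
over   : -129 7 -129
swap   : -129 -129 7
-      : -129 -136
swap   : -136 -129
dup    : -136 -129 -129
swap   : -136 -129 -129
*      : -136 16641
drop   : -136
dup    : -136 -136
+      : -272
5      : -272 5
dup    : -272 5 5

3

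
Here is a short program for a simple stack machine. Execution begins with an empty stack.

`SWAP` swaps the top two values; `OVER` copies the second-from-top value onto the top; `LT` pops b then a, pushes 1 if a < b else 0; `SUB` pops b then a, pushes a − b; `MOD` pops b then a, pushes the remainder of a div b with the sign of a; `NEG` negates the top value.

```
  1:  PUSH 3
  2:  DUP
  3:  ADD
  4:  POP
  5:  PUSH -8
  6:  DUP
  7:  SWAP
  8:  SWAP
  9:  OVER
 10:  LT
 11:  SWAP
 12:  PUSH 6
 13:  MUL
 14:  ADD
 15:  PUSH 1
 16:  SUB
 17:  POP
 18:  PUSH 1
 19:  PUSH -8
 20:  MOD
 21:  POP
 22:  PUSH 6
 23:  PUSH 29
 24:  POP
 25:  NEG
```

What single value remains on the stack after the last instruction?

-6

PUSH 3  -> [3]
DUP     -> [3, 3]
ADD     -> [6]
POP     -> []
PUSH -8 -> [-8]
DUP     -> [-8, -8]
SWAP    -> [-8, -8]
SWAP    -> [-8, -8]
OVER    -> [-8, -8, -8]
LT      -> [-8, 0]
SWAP    -> [0, -8]
PUSH 6  -> [0, -8, 6]
MUL     -> [0, -48]
ADD     -> [-48]
PUSH 1  -> [-48, 1]
SUB     -> [-49]
POP     -> []
PUSH 1  -> [1]
PUSH -8 -> [1, -8]
MOD     -> [1]
POP     -> []
PUSH 6  -> [6]
PUSH 29 -> [6, 29]
POP     -> [6]
NEG     -> [-6]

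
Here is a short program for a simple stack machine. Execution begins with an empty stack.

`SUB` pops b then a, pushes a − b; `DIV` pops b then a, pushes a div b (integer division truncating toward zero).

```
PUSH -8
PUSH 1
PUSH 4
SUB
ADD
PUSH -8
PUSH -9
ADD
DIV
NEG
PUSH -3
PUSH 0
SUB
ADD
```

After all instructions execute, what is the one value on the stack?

PUSH -8 → [-8]
PUSH 1  → [-8, 1]
PUSH 4  → [-8, 1, 4]
SUB     → [-8, -3]
ADD     → [-11]
PUSH -8 → [-11, -8]
PUSH -9 → [-11, -8, -9]
ADD     → [-11, -17]
DIV     → [0]
NEG     → [0]
PUSH -3 → [0, -3]
PUSH 0  → [0, -3, 0]
SUB     → [0, -3]
ADD     → [-3]

-3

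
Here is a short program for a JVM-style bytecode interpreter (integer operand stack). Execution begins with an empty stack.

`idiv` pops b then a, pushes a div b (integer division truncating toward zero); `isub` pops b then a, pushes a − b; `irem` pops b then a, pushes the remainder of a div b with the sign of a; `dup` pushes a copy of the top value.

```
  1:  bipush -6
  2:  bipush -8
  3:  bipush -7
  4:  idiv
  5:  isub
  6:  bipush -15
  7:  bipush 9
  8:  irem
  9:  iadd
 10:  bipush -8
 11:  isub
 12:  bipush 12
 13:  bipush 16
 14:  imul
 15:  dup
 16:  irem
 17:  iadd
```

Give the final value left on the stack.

bipush -6  → -6
bipush -8  → -6 -8
bipush -7  → -6 -8 -7
idiv       → -6 1
isub       → -7
bipush -15 → -7 -15
bipush 9   → -7 -15 9
irem       → -7 -6
iadd       → -13
bipush -8  → -13 -8
isub       → -5
bipush 12  → -5 12
bipush 16  → -5 12 16
imul       → -5 192
dup        → -5 192 192
irem       → -5 0
iadd       → -5

-5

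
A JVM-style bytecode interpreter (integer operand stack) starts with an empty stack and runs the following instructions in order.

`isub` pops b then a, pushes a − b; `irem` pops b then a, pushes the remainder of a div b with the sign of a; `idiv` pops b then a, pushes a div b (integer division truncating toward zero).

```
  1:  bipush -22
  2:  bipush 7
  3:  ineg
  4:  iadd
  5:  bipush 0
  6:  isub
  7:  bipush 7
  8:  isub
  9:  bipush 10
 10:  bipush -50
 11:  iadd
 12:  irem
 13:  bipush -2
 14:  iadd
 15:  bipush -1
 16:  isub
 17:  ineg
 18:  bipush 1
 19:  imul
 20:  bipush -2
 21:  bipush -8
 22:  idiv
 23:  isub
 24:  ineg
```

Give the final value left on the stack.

bipush -22  -22
bipush 7    -22 7
ineg        -22 -7
iadd        -29
bipush 0    -29 0
isub        -29
bipush 7    -29 7
isub        -36
bipush 10   -36 10
bipush -50  -36 10 -50
iadd        -36 -40
irem        -36
bipush -2   -36 -2
iadd        -38
bipush -1   -38 -1
isub        -37
ineg        37
bipush 1    37 1
imul        37
bipush -2   37 -2
bipush -8   37 -2 -8
idiv        37 0
isub        37
ineg        -37

-37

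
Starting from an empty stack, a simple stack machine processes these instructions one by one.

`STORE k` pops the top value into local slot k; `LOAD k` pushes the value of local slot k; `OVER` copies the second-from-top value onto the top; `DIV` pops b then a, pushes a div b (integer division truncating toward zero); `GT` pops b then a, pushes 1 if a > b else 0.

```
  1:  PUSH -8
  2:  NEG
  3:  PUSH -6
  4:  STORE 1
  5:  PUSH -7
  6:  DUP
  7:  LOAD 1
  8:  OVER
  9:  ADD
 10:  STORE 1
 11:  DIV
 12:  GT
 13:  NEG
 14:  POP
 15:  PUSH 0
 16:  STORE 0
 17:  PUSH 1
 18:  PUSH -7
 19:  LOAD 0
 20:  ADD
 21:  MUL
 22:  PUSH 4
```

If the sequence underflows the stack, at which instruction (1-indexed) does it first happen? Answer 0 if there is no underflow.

0

PUSH -8 : [-8]
NEG     : [8]
PUSH -6 : [8, -6]
STORE 1 : [8]
PUSH -7 : [8, -7]
DUP     : [8, -7, -7]
LOAD 1  : [8, -7, -7, -6]
OVER    : [8, -7, -7, -6, -7]
ADD     : [8, -7, -7, -13]
STORE 1 : [8, -7, -7]
DIV     : [8, 1]
GT      : [1]
NEG     : [-1]
POP     : []
PUSH 0  : [0]
STORE 0 : []
PUSH 1  : [1]
PUSH -7 : [1, -7]
LOAD 0  : [1, -7, 0]
ADD     : [1, -7]
MUL     : [-7]
PUSH 4  : [-7, 4]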